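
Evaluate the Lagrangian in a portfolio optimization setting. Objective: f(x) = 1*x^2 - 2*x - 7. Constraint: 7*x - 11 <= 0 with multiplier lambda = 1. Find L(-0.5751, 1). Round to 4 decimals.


Step 1: Evaluate f(x).
f(-0.5751) = 1*(-0.5751)^2 - 2*(-0.5751) - 7 = -5.5191
Step 2: Evaluate g(x).
g(-0.5751) = 7*-0.5751 - 11 = -15.0257
Step 3: Compute Lagrangian.
L = -5.5191 + 1*-15.0257 = -20.5448


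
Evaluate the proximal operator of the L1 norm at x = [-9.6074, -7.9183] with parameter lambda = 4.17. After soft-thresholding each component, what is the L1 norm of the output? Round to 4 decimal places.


Soft-thresholding with lambda = 4.17:
prox(-9.6074) = sign(-9.6074)*max(|-9.6074| - 4.17, 0) = -5.4374
prox(-7.9183) = sign(-7.9183)*max(|-7.9183| - 4.17, 0) = -3.7483
prox(x) = [-5.4374, -3.7483]
||prox(x)||_1 = 5.4374 + 3.7483 = 9.1857


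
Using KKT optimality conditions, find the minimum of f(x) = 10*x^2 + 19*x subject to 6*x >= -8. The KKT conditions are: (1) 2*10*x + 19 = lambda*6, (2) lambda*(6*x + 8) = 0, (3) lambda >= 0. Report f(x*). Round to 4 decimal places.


Step 1: Try lambda = 0 (constraint inactive).
Stationarity: 2*10*x + 19 = 0
x* = -19/(2*10) = -0.95
Check constraint: 6*-0.95 = -5.7 >= -8 -- satisfied.
Step 2: Compute optimal value.
f(x*) = 10*(-0.95)^2 + 19*(-0.95) = -9.025


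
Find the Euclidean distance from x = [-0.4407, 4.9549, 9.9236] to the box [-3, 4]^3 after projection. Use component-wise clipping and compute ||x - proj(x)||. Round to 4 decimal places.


Project each component onto [-3, 4].
clip(-0.4407) = -0.4407, clip(4.9549) = 4.0, clip(9.9236) = 4.0
Projection = [-0.4407, 4.0, 4.0]
Squared diffs: [0.0, 0.9118, 35.089]
Distance = sqrt(36.0008) = 6.0001


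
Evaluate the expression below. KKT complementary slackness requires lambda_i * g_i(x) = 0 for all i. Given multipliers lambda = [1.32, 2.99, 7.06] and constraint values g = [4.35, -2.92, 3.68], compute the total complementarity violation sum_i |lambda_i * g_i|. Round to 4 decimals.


KKT complementary slackness check:
lambda_1 * g_1 = 1.32 * 4.35 = 5.742
lambda_2 * g_2 = 2.99 * -2.92 = -8.7308
lambda_3 * g_3 = 7.06 * 3.68 = 25.9808
Total violation = 5.742 + 8.7308 + 25.9808 = 40.4536


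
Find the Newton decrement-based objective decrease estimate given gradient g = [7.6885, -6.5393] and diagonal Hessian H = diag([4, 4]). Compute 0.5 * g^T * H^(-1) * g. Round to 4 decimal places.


Step 1: H is diagonal, so H^(-1) * g = [1.9221, -1.6348].
Step 2: g^T H^(-1) g = sum_i g_i^2 / H_ii
  = (7.6885)^2/4 + (-6.5393)^2/4
  = 14.7783 + 10.6906 = 25.4689
Step 3: Objective decrease = 0.5 * g^T H^(-1) g = 12.7344


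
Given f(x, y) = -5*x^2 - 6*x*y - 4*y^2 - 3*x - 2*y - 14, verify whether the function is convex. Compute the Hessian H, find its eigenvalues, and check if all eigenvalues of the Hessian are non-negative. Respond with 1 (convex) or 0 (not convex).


The Hessian of f(x,y) = -5*x^2 - 6*x*y - 4*y^2 - 3*x - 2*y - 14 is:
H = [[-10, -6], [-6, -8]]
Trace = -10 - 8 = -18
Determinant = -10*-8 - (-6)^2 = 44
Discriminant = (-18)^2 - 4*44 = 148.0
Eigenvalues: lambda_1 = -15.0828, lambda_2 = -2.9172
The function is not convex.

0


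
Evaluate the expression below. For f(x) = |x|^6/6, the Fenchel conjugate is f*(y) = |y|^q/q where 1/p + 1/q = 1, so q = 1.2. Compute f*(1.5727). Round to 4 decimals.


The conjugate exponent q satisfies 1/p + 1/q = 1.
p = 6, so q = 6/(6 - 1) = 1.2
|y|^q = 1.5727^1.2 = 1.7218
f*(1.5727) = 1.7218 / 1.2 = 1.4348


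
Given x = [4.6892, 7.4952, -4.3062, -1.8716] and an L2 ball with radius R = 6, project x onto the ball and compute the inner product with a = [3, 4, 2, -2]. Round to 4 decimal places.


Step 1: Compute ||x|| (intermediates to 6 decimals).
||x|| = sqrt(4.6892^2 + 7.4952^2 + (-4.3062)^2 + (-1.8716)^2) = 10.010638
Step 2: Project.
Since ||x|| > R, scale = R/||x|| = 6/10.010638 = 0.599362, proj(x) = scale * x
proj(x) = [2.810528, 4.492338, -2.580973, -1.121766]
Step 3: Dot product.
a^T * proj(x) = 3*2.810528 + 4*4.492338 + 2*(-2.580973) - 2*(-1.121766) = 23.4825


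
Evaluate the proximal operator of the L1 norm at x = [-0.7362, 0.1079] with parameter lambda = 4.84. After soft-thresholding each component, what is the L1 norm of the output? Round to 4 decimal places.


Soft-thresholding with lambda = 4.84:
prox(-0.7362) = sign(-0.7362)*max(|-0.7362| - 4.84, 0) = 0.0
prox(0.1079) = sign(0.1079)*max(|0.1079| - 4.84, 0) = 0.0
prox(x) = [0.0, 0.0]
||prox(x)||_1 = 0.0 + 0.0 = 0.0


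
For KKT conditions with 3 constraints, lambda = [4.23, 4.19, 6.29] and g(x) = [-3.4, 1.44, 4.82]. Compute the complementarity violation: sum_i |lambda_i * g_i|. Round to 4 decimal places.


KKT complementary slackness check:
lambda_1 * g_1 = 4.23 * -3.4 = -14.382
lambda_2 * g_2 = 4.19 * 1.44 = 6.0336
lambda_3 * g_3 = 6.29 * 4.82 = 30.3178
Total violation = 14.382 + 6.0336 + 30.3178 = 50.7334


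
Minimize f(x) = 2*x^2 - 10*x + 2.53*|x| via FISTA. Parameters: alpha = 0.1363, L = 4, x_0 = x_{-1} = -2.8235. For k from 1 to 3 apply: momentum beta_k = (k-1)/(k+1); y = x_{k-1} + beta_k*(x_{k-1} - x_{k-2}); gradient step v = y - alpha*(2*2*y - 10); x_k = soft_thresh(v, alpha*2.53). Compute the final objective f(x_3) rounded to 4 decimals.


FISTA on f(x) = 2*x^2 - 10*x + 2.53*|x|
L = 4, alpha = 0.1363
Iteration 1: beta = 0.0, y = -2.8235 + 0.0*(-2.8235 + 2.8235) = -2.8235
  grad(y) = -21.294, v = y - alpha*grad = 0.0789
  prox(v) = soft_thresh(0.0789, 0.3448) = 0.0
Iteration 2: beta = 0.3333, y = 0.0 + 0.3333*(0.0 + 2.8235) = 0.9412
  grad(y) = -6.2353, v = y - alpha*grad = 1.791
  prox(v) = soft_thresh(1.791, 0.3448) = 1.4462
Iteration 3: beta = 0.5, y = 1.4462 + 0.5*(1.4462 - 0.0) = 2.1693
  grad(y) = -1.3228, v = y - alpha*grad = 2.3496
  prox(v) = soft_thresh(2.3496, 0.3448) = 2.0048
f(x_3) = 2*2.0048^2 - 10*2.0048 + 2.53*|2.0048| = -6.9374


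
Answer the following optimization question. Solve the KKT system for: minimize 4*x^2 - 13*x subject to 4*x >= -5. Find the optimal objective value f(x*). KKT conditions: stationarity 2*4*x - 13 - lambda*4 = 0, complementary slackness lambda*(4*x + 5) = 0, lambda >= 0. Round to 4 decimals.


Step 1: Try lambda = 0 (constraint inactive).
Stationarity: 2*4*x - 13 = 0
x* = 13/(2*4) = 1.625
Check constraint: 4*1.625 = 6.5 >= -5 -- satisfied.
Step 2: Compute optimal value.
f(x*) = 4*1.625^2 - 13*1.625 = -10.5625


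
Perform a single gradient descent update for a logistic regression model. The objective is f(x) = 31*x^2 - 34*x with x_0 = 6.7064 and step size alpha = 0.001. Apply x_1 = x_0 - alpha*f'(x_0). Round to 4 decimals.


We compute the gradient at x_0 and apply the update.
f'(x) = 62*x - 34
f'(6.7064) = 62*6.7064 - 34 = 381.7968
x_1 = 6.7064 - 0.001*381.7968 = 6.3246


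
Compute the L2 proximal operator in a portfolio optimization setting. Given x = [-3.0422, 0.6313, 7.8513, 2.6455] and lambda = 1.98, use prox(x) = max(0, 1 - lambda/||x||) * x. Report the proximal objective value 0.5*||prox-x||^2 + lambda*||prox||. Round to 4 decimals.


Step 1: Compute ||x||.
||x|| = 8.8485
Step 2: Compute scaling factor.
scale = max(0, 1 - 1.98/8.8485) = 0.7762
Step 3: prox(x) = [-2.3615, 0.49, 6.0944, 2.0535]
||prox(x)|| = 6.8685
Step 4: Proximal objective.
0.5*||prox-x||^2 = 1.9602
lambda*||prox|| = 13.5996
Total = 15.5597


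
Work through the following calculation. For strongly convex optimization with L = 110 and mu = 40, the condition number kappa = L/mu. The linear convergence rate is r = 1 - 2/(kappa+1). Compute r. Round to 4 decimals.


Step 1: Compute the condition number.
kappa = L/mu = 110/40 = 2.75
Step 2: Compute the convergence rate.
r = 1 - 2/(kappa + 1) = 1 - 2*mu/(L + mu) = (L - mu)/(L + mu) = 70/150 = 0.4667


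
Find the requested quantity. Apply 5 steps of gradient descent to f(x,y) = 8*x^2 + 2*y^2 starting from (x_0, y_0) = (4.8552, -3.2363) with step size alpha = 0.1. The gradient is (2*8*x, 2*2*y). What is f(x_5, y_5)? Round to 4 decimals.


Gradient descent on f(x,y) = 8*x^2 + 2*y^2.
Starting point: (4.8552, -3.2363), alpha = 0.1
Step 1: grad_x = 2*8*4.8552 = 77.6832, grad_y = 2*2*-3.2363 = -12.9452
  x_1 = 4.8552 - 0.1*77.6832 = -2.9131
  y_1 = -3.2363 - 0.1*-12.9452 = -1.9418
Step 2: grad_x = 2*8*-2.9131 = -46.6099, grad_y = 2*2*-1.9418 = -7.7671
  x_2 = -2.9131 - 0.1*-46.6099 = 1.7479
  y_2 = -1.9418 - 0.1*-7.7671 = -1.1651
Step 3: grad_x = 2*8*1.7479 = 27.966, grad_y = 2*2*-1.1651 = -4.6603
  x_3 = 1.7479 - 0.1*27.966 = -1.0487
  y_3 = -1.1651 - 0.1*-4.6603 = -0.699
Step 4: grad_x = 2*8*-1.0487 = -16.7796, grad_y = 2*2*-0.699 = -2.7962
  x_4 = -1.0487 - 0.1*-16.7796 = 0.6292
  y_4 = -0.699 - 0.1*-2.7962 = -0.4194
Step 5: grad_x = 2*8*0.6292 = 10.0677, grad_y = 2*2*-0.4194 = -1.6777
  x_5 = 0.6292 - 0.1*10.0677 = -0.3775
  y_5 = -0.4194 - 0.1*-1.6777 = -0.2517
f(-0.3775, -0.2517) = 8*(-0.3775)^2 + 2*(-0.2517)^2 = 1.267


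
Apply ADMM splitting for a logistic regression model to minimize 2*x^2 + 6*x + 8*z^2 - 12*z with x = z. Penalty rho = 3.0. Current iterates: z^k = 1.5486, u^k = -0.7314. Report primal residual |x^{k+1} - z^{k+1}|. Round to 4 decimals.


ADMM iteration with rho = 3.0, z^k = 1.5486, u^k = -0.7314
Step 1: x-update.
Minimize 2*x^2 + 6*x + (3.0/2)*(x - 1.5486 - 0.7314)^2
FOC: (2*2 + 3.0)*x = -6 + 3.0*(1.5486 + 0.7314)
x^{k+1} = 0.12
Step 2: z-update.
Minimize 8*z^2 - 12*z + (3.0/2)*(0.12 - z - 0.7314)^2
FOC: (2*8 + 3.0)*z = 12 + 3.0*(0.12 - 0.7314)
z^{k+1} = 0.535
Step 3: u-update.
u^{k+1} = -0.7314 + 0.12 - 0.535 = -1.1464
Step 4: Primal residual = |0.12 - 0.535| = 0.415


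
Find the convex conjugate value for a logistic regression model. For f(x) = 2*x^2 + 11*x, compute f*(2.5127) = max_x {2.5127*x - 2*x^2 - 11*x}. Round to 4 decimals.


f*(y) = sup_x {y*x - a*x^2 - b*x} = sup_x {(y-b)*x - a*x^2}
FOC: (y - b) - 2a*x = 0 => x* = (y - b)/(2a)
x* = (2.5127 - 11)/(2*2) = -2.1218
f*(2.5127) = (y-b)^2/(4a) = (2.5127 - 11)^2/(4*2)
= 72.0343/8 = 9.0043


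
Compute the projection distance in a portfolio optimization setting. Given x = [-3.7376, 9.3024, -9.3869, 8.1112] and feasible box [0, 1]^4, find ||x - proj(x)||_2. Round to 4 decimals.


Project each component onto [0, 1].
clip(-3.7376) = 0.0, clip(9.3024) = 1.0, clip(-9.3869) = 0.0, clip(8.1112) = 1.0
Projection = [0.0, 1.0, 0.0, 1.0]
Squared diffs: [13.9697, 68.9298, 88.1139, 50.5692]
Distance = sqrt(221.5826) = 14.8856


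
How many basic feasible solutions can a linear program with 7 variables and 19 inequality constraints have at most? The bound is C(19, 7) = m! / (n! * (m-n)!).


Each vertex corresponds to some choice of n active constraints out of m, so the number of vertices is at most C(m, n) = m! / (n!(m-n)!).
m = 19, n = 7
Numerator: 19 * 18 * 17 * 16 * 15 * 14 * 13
Denominator: 7! = 5040
C(19, 7) = 50388


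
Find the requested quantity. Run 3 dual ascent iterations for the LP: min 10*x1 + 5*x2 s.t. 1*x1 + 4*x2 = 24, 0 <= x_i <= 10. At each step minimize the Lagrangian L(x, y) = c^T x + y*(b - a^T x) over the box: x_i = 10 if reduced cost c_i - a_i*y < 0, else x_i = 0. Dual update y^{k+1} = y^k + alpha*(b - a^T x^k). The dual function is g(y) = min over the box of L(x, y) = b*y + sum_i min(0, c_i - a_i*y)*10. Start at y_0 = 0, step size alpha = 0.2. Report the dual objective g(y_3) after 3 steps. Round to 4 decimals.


Dual ascent for LP: min 10*x1 + 5*x2, 1*x1 + 4*x2 = 24, 0 <= x_i <= 10
Step 1: y^k = 0.0, reduced costs: (10.0, 5.0)
  x^k = (0.0, 0.0), subgradient = b - a^T x = 24.0
  y^{k+1} = 0.0 + 0.2*24.0 = 4.8
Step 2: y^k = 4.8, reduced costs: (5.2, -14.2)
  x^k = (0.0, 10.0), subgradient = b - a^T x = -16.0
  y^{k+1} = 4.8 + 0.2*-16.0 = 1.6
Step 3: y^k = 1.6, reduced costs: (8.4, -1.4)
  x^k = (0.0, 10.0), subgradient = b - a^T x = -16.0
  y^{k+1} = 1.6 + 0.2*-16.0 = -1.6
Dual objective at y_3 = -1.6: reduced costs (11.6, 11.4), box minimizer x = (0.0, 0.0)
g(y_3) = b*y + (c1 - a1*y)*x1 + (c2 - a2*y)*x2 = 24*(-1.6) + 11.6*0.0 + 11.4*0.0 = -38.4 + 0.0 + 0.0 = -38.4


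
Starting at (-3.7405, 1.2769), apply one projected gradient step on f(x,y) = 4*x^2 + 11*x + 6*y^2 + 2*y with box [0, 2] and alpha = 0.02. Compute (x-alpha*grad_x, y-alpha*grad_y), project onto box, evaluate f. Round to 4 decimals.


Step 1: Compute gradient at (-3.7405, 1.2769).
grad_x = 2*4*-3.7405 + 11 = -18.924
grad_y = 2*6*1.2769 + 2 = 17.3228
Step 2: Gradient step.
x_raw = -3.7405 - 0.02*-18.924 = -3.362
y_raw = 1.2769 - 0.02*17.3228 = 0.9304
Step 3: Project onto [0, 2].
x_proj = clip(-3.362) = 0.0
y_proj = clip(0.9304) = 0.9304
Step 4: Evaluate f.
f(0.0, 0.9304) = 7.0552


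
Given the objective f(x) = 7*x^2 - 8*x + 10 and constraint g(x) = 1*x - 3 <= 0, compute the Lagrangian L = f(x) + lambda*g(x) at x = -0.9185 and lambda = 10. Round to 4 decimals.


Step 1: Evaluate f(x).
f(-0.9185) = 7*(-0.9185)^2 - 8*(-0.9185) + 10 = 23.2535
Step 2: Evaluate g(x).
g(-0.9185) = 1*-0.9185 - 3 = -3.9185
Step 3: Compute Lagrangian.
L = 23.2535 + 10*-3.9185 = -15.9315


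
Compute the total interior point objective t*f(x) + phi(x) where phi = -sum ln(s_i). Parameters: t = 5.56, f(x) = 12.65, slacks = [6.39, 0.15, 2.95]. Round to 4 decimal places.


Step 1: Compute log-barrier.
ln values: [1.8547, -1.8971, 1.0818]
phi = -(1.8547 - 1.8971 + 1.0818) = -1.0394
Step 2: Compute augmented objective.
t*f(x) = 5.56*12.65 = 70.334
Total = 70.334 - 1.0394 = 69.2946


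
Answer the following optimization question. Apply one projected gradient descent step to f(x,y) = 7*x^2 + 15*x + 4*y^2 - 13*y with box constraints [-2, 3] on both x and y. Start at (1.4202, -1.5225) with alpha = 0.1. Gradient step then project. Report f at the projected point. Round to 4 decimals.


Step 1: Compute gradient at (1.4202, -1.5225).
grad_x = 2*7*1.4202 + 15 = 34.8828
grad_y = 2*4*-1.5225 - 13 = -25.18
Step 2: Gradient step.
x_raw = 1.4202 - 0.1*34.8828 = -2.0681
y_raw = -1.5225 - 0.1*-25.18 = 0.9955
Step 3: Project onto [-2, 3].
x_proj = clip(-2.0681) = -2.0
y_proj = clip(0.9955) = 0.9955
Step 4: Evaluate f.
f(-2.0, 0.9955) = -10.9774


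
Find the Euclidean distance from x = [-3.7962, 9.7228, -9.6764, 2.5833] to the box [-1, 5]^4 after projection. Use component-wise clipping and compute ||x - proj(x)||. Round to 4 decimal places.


Project each component onto [-1, 5].
clip(-3.7962) = -1.0, clip(9.7228) = 5.0, clip(-9.6764) = -1.0, clip(2.5833) = 2.5833
Projection = [-1.0, 5.0, -1.0, 2.5833]
Squared diffs: [7.8187, 22.3048, 75.2799, 0.0]
Distance = sqrt(105.4034) = 10.2666


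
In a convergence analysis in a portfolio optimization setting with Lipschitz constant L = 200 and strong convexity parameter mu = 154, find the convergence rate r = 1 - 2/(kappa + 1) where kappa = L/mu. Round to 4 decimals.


Step 1: Compute the condition number.
kappa = L/mu = 200/154 = 1.2987
Step 2: Compute the convergence rate.
r = 1 - 2/(kappa + 1) = 1 - 2*mu/(L + mu) = (L - mu)/(L + mu) = 46/354 = 0.1299


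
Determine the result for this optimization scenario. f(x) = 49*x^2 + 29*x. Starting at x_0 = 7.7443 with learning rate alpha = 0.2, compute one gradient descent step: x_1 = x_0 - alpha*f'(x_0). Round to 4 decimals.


We compute the gradient at x_0 and apply the update.
f'(x) = 98*x + 29
f'(7.7443) = 98*7.7443 + 29 = 787.9414
x_1 = 7.7443 - 0.2*787.9414 = -149.844


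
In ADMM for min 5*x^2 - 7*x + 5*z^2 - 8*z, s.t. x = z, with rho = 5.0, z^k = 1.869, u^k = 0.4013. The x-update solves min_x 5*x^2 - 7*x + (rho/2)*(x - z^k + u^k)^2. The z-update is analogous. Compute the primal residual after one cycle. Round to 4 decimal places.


ADMM iteration with rho = 5.0, z^k = 1.869, u^k = 0.4013
Step 1: x-update.
Minimize 5*x^2 - 7*x + (5.0/2)*(x - 1.869 + 0.4013)^2
FOC: (2*5 + 5.0)*x = 7 + 5.0*(1.869 - 0.4013)
x^{k+1} = 0.9559
Step 2: z-update.
Minimize 5*z^2 - 8*z + (5.0/2)*(0.9559 - z + 0.4013)^2
FOC: (2*5 + 5.0)*z = 8 + 5.0*(0.9559 + 0.4013)
z^{k+1} = 0.9857
Step 3: u-update.
u^{k+1} = 0.4013 + 0.9559 - 0.9857 = 0.3715
Step 4: Primal residual = |0.9559 - 0.9857| = 0.0298


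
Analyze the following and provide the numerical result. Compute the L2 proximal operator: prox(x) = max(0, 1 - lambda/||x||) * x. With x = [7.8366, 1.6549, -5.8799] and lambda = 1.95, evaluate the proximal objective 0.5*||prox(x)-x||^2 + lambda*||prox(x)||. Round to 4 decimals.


Step 1: Compute ||x||.
||x|| = 9.936
Step 2: Compute scaling factor.
scale = max(0, 1 - 1.95/9.936) = 0.8037
Step 3: prox(x) = [6.2986, 1.3301, -4.7259]
||prox(x)|| = 7.986
Step 4: Proximal objective.
0.5*||prox-x||^2 = 1.9013
lambda*||prox|| = 15.5727
Total = 17.474


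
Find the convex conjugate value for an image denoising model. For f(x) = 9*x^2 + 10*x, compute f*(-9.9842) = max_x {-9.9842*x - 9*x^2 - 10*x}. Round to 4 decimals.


f*(y) = sup_x {y*x - a*x^2 - b*x} = sup_x {(y-b)*x - a*x^2}
FOC: (y - b) - 2a*x = 0 => x* = (y - b)/(2a)
x* = (-9.9842 - 10)/(2*9) = -1.1102
f*(-9.9842) = (y-b)^2/(4a) = (-9.9842 - 10)^2/(4*9)
= 399.3682/36 = 11.0936


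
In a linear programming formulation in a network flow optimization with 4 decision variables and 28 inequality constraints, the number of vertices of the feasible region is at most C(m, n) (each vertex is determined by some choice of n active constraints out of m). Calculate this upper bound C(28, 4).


Each vertex corresponds to some choice of n active constraints out of m, so the number of vertices is at most C(m, n) = m! / (n!(m-n)!).
m = 28, n = 4
Numerator: 28 * 27 * 26 * 25
Denominator: 4! = 24
C(28, 4) = 20475


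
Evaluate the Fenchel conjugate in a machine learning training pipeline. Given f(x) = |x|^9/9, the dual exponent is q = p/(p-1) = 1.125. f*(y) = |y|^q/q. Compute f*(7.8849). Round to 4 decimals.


The conjugate exponent q satisfies 1/p + 1/q = 1.
p = 9, so q = 9/(9 - 1) = 1.125
|y|^q = 7.8849^1.125 = 10.2069
f*(7.8849) = 10.2069 / 1.125 = 9.0728


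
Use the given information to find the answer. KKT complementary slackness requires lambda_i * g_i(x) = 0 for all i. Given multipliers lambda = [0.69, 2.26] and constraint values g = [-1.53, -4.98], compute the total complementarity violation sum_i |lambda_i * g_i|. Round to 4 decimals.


KKT complementary slackness check:
lambda_1 * g_1 = 0.69 * -1.53 = -1.0557
lambda_2 * g_2 = 2.26 * -4.98 = -11.2548
Total violation = 1.0557 + 11.2548 = 12.3105


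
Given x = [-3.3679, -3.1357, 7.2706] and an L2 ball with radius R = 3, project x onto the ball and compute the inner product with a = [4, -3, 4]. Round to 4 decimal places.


Step 1: Compute ||x|| (intermediates to 6 decimals).
||x|| = sqrt((-3.3679)^2 + (-3.1357)^2 + 7.2706^2) = 8.604475
Step 2: Project.
Since ||x|| > R, scale = R/||x|| = 3/8.604475 = 0.348656, proj(x) = scale * x
proj(x) = [-1.174239, -1.093281, 2.534938]
Step 3: Dot product.
a^T * proj(x) = 4*(-1.174239) - 3*(-1.093281) + 4*2.534938 = 8.7226


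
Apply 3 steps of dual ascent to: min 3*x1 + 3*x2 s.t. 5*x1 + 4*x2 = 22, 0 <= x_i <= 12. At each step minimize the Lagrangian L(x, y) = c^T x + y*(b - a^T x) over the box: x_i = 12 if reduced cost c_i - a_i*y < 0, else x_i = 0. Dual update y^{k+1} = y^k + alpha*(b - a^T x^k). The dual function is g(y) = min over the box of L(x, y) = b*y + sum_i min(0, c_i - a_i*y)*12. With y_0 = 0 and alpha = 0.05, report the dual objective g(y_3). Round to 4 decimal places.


Dual ascent for LP: min 3*x1 + 3*x2, 5*x1 + 4*x2 = 22, 0 <= x_i <= 12
Step 1: y^k = 0.0, reduced costs: (3.0, 3.0)
  x^k = (0.0, 0.0), subgradient = b - a^T x = 22.0
  y^{k+1} = 0.0 + 0.05*22.0 = 1.1
Step 2: y^k = 1.1, reduced costs: (-2.5, -1.4)
  x^k = (12.0, 12.0), subgradient = b - a^T x = -86.0
  y^{k+1} = 1.1 + 0.05*-86.0 = -3.2
Step 3: y^k = -3.2, reduced costs: (19.0, 15.8)
  x^k = (0.0, 0.0), subgradient = b - a^T x = 22.0
  y^{k+1} = -3.2 + 0.05*22.0 = -2.1
Dual objective at y_3 = -2.1: reduced costs (13.5, 11.4), box minimizer x = (0.0, 0.0)
g(y_3) = b*y + (c1 - a1*y)*x1 + (c2 - a2*y)*x2 = 22*(-2.1) + 13.5*0.0 + 11.4*0.0 = -46.2 + 0.0 + 0.0 = -46.2


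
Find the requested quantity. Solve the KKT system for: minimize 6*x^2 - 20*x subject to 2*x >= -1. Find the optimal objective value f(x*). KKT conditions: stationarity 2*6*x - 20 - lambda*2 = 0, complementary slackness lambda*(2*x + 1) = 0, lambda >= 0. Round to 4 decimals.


Step 1: Try lambda = 0 (constraint inactive).
Stationarity: 2*6*x - 20 = 0
x* = 20/(2*6) = 5/3 = 1.6667 (rounded; the exact value 5/3 is used below)
Check constraint: 2*1.6667 = 3.3334 >= -1 -- satisfied.
Step 2: Compute optimal value.
f(x*) = 6*(5/3)^2 - 20*(5/3) = -16.6667


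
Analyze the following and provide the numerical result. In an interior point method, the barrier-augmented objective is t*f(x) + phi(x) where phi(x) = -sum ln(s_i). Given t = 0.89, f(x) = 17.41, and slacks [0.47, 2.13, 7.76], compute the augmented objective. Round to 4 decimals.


Step 1: Compute log-barrier.
ln values: [-0.755, 0.7561, 2.049]
phi = -(-0.755 + 0.7561 + 2.049) = -2.0501
Step 2: Compute augmented objective.
t*f(x) = 0.89*17.41 = 15.4949
Total = 15.4949 - 2.0501 = 13.4448


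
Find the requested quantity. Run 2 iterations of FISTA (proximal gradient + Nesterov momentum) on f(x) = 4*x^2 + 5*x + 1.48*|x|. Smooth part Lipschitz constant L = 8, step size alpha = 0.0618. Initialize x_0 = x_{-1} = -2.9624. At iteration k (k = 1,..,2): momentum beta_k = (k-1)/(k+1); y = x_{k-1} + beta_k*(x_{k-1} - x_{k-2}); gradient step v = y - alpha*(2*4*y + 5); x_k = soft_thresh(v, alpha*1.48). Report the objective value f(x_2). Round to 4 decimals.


FISTA on f(x) = 4*x^2 + 5*x + 1.48*|x|
L = 8, alpha = 0.0618
Iteration 1: beta = 0.0, y = -2.9624 + 0.0*(-2.9624 + 2.9624) = -2.9624
  grad(y) = -18.6992, v = y - alpha*grad = -1.8068
  prox(v) = soft_thresh(-1.8068, 0.0915) = -1.7153
Iteration 2: beta = 0.3333, y = -1.7153 + 0.3333*(-1.7153 + 2.9624) = -1.2996
  grad(y) = -5.3971, v = y - alpha*grad = -0.9661
  prox(v) = soft_thresh(-0.9661, 0.0915) = -0.8746
f(x_2) = 4*(-0.8746)^2 + 5*(-0.8746) + 1.48*|-0.8746| = -0.0188


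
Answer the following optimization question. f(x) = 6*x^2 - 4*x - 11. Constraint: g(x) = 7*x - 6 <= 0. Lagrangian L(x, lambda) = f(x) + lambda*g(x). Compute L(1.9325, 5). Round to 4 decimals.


Step 1: Evaluate f(x).
f(1.9325) = 6*1.9325^2 - 4*1.9325 - 11 = 3.6773
Step 2: Evaluate g(x).
g(1.9325) = 7*1.9325 - 6 = 7.5275
Step 3: Compute Lagrangian.
L = 3.6773 + 5*7.5275 = 41.3148


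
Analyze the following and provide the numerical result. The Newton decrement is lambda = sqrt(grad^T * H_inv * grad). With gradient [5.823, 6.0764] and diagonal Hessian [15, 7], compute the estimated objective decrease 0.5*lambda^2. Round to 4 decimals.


Step 1: H is diagonal, so H^(-1) * g = [0.3882, 0.8681].
Step 2: g^T H^(-1) g = sum_i g_i^2 / H_ii
  = (5.823)^2/15 + (6.0764)^2/7
  = 2.2605 + 5.2747 = 7.5352
Step 3: Objective decrease = 0.5 * g^T H^(-1) g = 3.7676


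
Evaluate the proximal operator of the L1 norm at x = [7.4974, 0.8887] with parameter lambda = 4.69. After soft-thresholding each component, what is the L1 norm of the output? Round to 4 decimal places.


Soft-thresholding with lambda = 4.69:
prox(7.4974) = sign(7.4974)*max(|7.4974| - 4.69, 0) = 2.8074
prox(0.8887) = sign(0.8887)*max(|0.8887| - 4.69, 0) = 0.0
prox(x) = [2.8074, 0.0]
||prox(x)||_1 = 2.8074 + 0.0 = 2.8074


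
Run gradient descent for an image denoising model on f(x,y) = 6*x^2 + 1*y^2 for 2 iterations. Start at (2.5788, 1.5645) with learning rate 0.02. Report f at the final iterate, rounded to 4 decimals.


Gradient descent on f(x,y) = 6*x^2 + 1*y^2.
Starting point: (2.5788, 1.5645), alpha = 0.02
Step 1: grad_x = 2*6*2.5788 = 30.9456, grad_y = 2*1*1.5645 = 3.129
  x_1 = 2.5788 - 0.02*30.9456 = 1.9599
  y_1 = 1.5645 - 0.02*3.129 = 1.5019
Step 2: grad_x = 2*6*1.9599 = 23.5187, grad_y = 2*1*1.5019 = 3.0038
  x_2 = 1.9599 - 0.02*23.5187 = 1.4895
  y_2 = 1.5019 - 0.02*3.0038 = 1.4418
f(1.4895, 1.4418) = 6*1.4895^2 + 1*1.4418^2 = 15.3908


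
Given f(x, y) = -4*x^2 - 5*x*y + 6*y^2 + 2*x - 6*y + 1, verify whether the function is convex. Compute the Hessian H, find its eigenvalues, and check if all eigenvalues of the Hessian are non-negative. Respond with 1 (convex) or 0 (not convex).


The Hessian of f(x,y) = -4*x^2 - 5*x*y + 6*y^2 + 2*x - 6*y + 1 is:
H = [[-8, -5], [-5, 12]]
Trace = -8 + 12 = 4
Determinant = -8*12 - (-5)^2 = -121
Discriminant = (4)^2 - 4*-121 = 500.0
Eigenvalues: lambda_1 = -9.1803, lambda_2 = 13.1803
The function is not convex.

0


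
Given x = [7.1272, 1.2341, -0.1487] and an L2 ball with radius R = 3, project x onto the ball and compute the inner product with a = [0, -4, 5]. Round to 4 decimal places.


Step 1: Compute ||x|| (intermediates to 6 decimals).
||x|| = sqrt(7.1272^2 + 1.2341^2 + (-0.1487)^2) = 7.234784
Step 2: Project.
Since ||x|| > R, scale = R/||x|| = 3/7.234784 = 0.414663, proj(x) = scale * x
proj(x) = [2.955386, 0.511736, -0.06166]
Step 3: Dot product.
a^T * proj(x) = 0*2.955386 - 4*0.511736 + 5*(-0.06166) = -2.3552


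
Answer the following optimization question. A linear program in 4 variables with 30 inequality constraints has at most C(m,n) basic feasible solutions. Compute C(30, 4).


Each vertex corresponds to some choice of n active constraints out of m, so the number of vertices is at most C(m, n) = m! / (n!(m-n)!).
m = 30, n = 4
Numerator: 30 * 29 * 28 * 27
Denominator: 4! = 24
C(30, 4) = 27405


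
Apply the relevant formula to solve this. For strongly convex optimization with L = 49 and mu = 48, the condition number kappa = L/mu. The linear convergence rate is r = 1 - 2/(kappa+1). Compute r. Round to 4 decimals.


Step 1: Compute the condition number.
kappa = L/mu = 49/48 = 1.0208
Step 2: Compute the convergence rate.
r = 1 - 2/(kappa + 1) = 1 - 2*mu/(L + mu) = (L - mu)/(L + mu) = 1/97 = 0.0103


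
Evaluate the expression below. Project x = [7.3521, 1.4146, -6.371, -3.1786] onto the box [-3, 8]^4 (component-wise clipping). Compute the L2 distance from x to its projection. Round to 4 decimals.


Project each component onto [-3, 8].
clip(7.3521) = 7.3521, clip(1.4146) = 1.4146, clip(-6.371) = -3.0, clip(-3.1786) = -3.0
Projection = [7.3521, 1.4146, -3.0, -3.0]
Squared diffs: [0.0, 0.0, 11.3636, 0.0319]
Distance = sqrt(11.3955) = 3.3757


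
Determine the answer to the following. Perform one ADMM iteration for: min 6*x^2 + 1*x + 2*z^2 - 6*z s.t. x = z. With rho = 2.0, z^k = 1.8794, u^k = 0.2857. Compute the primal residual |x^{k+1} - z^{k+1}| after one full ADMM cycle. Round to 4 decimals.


ADMM iteration with rho = 2.0, z^k = 1.8794, u^k = 0.2857
Step 1: x-update.
Minimize 6*x^2 + 1*x + (2.0/2)*(x - 1.8794 + 0.2857)^2
FOC: (2*6 + 2.0)*x = -1 + 2.0*(1.8794 - 0.2857)
x^{k+1} = 0.1562
Step 2: z-update.
Minimize 2*z^2 - 6*z + (2.0/2)*(0.1562 - z + 0.2857)^2
FOC: (2*2 + 2.0)*z = 6 + 2.0*(0.1562 + 0.2857)
z^{k+1} = 1.1473
Step 3: u-update.
u^{k+1} = 0.2857 + 0.1562 - 1.1473 = -0.7054
Step 4: Primal residual = |0.1562 - 1.1473| = 0.9911


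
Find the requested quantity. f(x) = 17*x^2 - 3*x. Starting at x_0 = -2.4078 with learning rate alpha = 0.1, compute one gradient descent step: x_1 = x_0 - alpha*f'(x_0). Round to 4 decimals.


We compute the gradient at x_0 and apply the update.
f'(x) = 34*x - 3
f'(-2.4078) = 34*-2.4078 - 3 = -84.8652
x_1 = -2.4078 - 0.1*-84.8652 = 6.0787


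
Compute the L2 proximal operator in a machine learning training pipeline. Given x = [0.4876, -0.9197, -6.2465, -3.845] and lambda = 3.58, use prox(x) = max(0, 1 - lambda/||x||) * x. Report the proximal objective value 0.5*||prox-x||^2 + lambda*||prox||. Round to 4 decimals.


Step 1: Compute ||x||.
||x|| = 7.4085
Step 2: Compute scaling factor.
scale = max(0, 1 - 3.58/7.4085) = 0.5168
Step 3: prox(x) = [0.252, -0.4753, -3.228, -1.987]
||prox(x)|| = 3.8285
Step 4: Proximal objective.
0.5*||prox-x||^2 = 6.4082
lambda*||prox|| = 13.706
Total = 20.1144


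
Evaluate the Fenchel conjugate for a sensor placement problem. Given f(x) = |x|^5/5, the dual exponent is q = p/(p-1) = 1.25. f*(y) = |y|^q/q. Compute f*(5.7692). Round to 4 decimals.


The conjugate exponent q satisfies 1/p + 1/q = 1.
p = 5, so q = 5/(5 - 1) = 1.25
|y|^q = 5.7692^1.25 = 8.9412
f*(5.7692) = 8.9412 / 1.25 = 7.1529


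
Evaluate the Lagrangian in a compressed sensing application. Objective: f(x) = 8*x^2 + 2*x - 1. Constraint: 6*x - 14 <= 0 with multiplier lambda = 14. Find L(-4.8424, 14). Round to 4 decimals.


Step 1: Evaluate f(x).
f(-4.8424) = 8*(-4.8424)^2 + 2*(-4.8424) - 1 = 176.9059
Step 2: Evaluate g(x).
g(-4.8424) = 6*-4.8424 - 14 = -43.0544
Step 3: Compute Lagrangian.
L = 176.9059 + 14*-43.0544 = -425.8557


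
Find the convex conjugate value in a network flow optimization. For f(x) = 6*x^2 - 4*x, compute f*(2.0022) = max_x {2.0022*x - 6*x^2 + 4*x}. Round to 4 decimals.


f*(y) = sup_x {y*x - a*x^2 - b*x} = sup_x {(y-b)*x - a*x^2}
FOC: (y - b) - 2a*x = 0 => x* = (y - b)/(2a)
x* = (2.0022 + 4)/(2*6) = 0.5002
f*(2.0022) = (y-b)^2/(4a) = (2.0022 + 4)^2/(4*6)
= 36.0264/24 = 1.5011


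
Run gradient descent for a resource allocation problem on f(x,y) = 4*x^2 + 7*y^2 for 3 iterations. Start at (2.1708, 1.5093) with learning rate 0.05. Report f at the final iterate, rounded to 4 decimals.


Gradient descent on f(x,y) = 4*x^2 + 7*y^2.
Starting point: (2.1708, 1.5093), alpha = 0.05
Step 1: grad_x = 2*4*2.1708 = 17.3664, grad_y = 2*7*1.5093 = 21.1302
  x_1 = 2.1708 - 0.05*17.3664 = 1.3025
  y_1 = 1.5093 - 0.05*21.1302 = 0.4528
Step 2: grad_x = 2*4*1.3025 = 10.4198, grad_y = 2*7*0.4528 = 6.3391
  x_2 = 1.3025 - 0.05*10.4198 = 0.7815
  y_2 = 0.4528 - 0.05*6.3391 = 0.1358
Step 3: grad_x = 2*4*0.7815 = 6.2519, grad_y = 2*7*0.1358 = 1.9017
  x_3 = 0.7815 - 0.05*6.2519 = 0.4689
  y_3 = 0.1358 - 0.05*1.9017 = 0.0408
f(0.4689, 0.0408) = 4*0.4689^2 + 7*0.0408^2 = 0.8911


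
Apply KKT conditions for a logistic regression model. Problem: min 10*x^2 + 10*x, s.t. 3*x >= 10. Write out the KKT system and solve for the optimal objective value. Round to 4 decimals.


Step 1: Try lambda = 0 (constraint inactive).
x_unc = -10/(2*10) = -0.5
Check: 3*-0.5 = -1.5 < 10 -- violated!
Step 2: Constraint must be active: 3*x = 10
x* = 10/3 = 3.3333 (rounded; the exact value 10/3 is used below)
lambda = (2*10*(10/3) + 10)/3 = 25.5556
Step 3: Compute optimal value.
f(x*) = 10*(10/3)^2 + 10*(10/3) = 144.4444


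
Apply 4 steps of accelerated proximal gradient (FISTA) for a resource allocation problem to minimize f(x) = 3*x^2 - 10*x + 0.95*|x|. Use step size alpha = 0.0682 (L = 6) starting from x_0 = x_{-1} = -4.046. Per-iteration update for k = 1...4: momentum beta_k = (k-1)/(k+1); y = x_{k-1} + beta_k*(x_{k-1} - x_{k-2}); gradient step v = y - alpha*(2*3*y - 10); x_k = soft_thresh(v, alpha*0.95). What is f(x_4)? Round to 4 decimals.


FISTA on f(x) = 3*x^2 - 10*x + 0.95*|x|
L = 6, alpha = 0.0682
Iteration 1: beta = 0.0, y = -4.046 + 0.0*(-4.046 + 4.046) = -4.046
  grad(y) = -34.276, v = y - alpha*grad = -1.7084
  prox(v) = soft_thresh(-1.7084, 0.0648) = -1.6436
Iteration 2: beta = 0.3333, y = -1.6436 + 0.3333*(-1.6436 + 4.046) = -0.8428
  grad(y) = -15.0567, v = y - alpha*grad = 0.1841
  prox(v) = soft_thresh(0.1841, 0.0648) = 0.1193
Iteration 3: beta = 0.5, y = 0.1193 + 0.5*(0.1193 + 1.6436) = 1.0007
  grad(y) = -3.9956, v = y - alpha*grad = 1.2732
  prox(v) = soft_thresh(1.2732, 0.0648) = 1.2084
Iteration 4: beta = 0.6, y = 1.2084 + 0.6*(1.2084 - 0.1193) = 1.8619
  grad(y) = 1.1716, v = y - alpha*grad = 1.782
  prox(v) = soft_thresh(1.782, 0.0648) = 1.7172
f(x_4) = 3*1.7172^2 - 10*1.7172 + 0.95*|1.7172| = -6.6943


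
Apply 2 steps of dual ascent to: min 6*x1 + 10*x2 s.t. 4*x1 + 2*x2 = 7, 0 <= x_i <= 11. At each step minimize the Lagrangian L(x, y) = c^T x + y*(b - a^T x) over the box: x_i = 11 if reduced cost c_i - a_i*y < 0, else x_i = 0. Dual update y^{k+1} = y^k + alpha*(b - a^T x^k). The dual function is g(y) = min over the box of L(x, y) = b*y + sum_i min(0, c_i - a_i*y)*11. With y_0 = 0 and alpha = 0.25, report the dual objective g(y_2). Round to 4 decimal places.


Dual ascent for LP: min 6*x1 + 10*x2, 4*x1 + 2*x2 = 7, 0 <= x_i <= 11
Step 1: y^k = 0.0, reduced costs: (6.0, 10.0)
  x^k = (0.0, 0.0), subgradient = b - a^T x = 7.0
  y^{k+1} = 0.0 + 0.25*7.0 = 1.75
Step 2: y^k = 1.75, reduced costs: (-1.0, 6.5)
  x^k = (11.0, 0.0), subgradient = b - a^T x = -37.0
  y^{k+1} = 1.75 + 0.25*-37.0 = -7.5
Dual objective at y_2 = -7.5: reduced costs (36.0, 25.0), box minimizer x = (0.0, 0.0)
g(y_2) = b*y + (c1 - a1*y)*x1 + (c2 - a2*y)*x2 = 7*(-7.5) + 36.0*0.0 + 25.0*0.0 = -52.5 + 0.0 + 0.0 = -52.5


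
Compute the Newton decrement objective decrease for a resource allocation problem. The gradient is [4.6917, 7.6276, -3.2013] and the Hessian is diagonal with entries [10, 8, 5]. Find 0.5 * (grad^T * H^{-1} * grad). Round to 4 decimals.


Step 1: H is diagonal, so H^(-1) * g = [0.4692, 0.9535, -0.6403].
Step 2: g^T H^(-1) g = sum_i g_i^2 / H_ii
  = (4.6917)^2/10 + (7.6276)^2/8 + (-3.2013)^2/5
  = 2.2012 + 7.2725 + 2.0497 = 11.5234
Step 3: Objective decrease = 0.5 * g^T H^(-1) g = 5.7617


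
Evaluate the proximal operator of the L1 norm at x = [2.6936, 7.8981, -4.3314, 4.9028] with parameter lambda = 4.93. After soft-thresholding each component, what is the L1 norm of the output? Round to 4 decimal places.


Soft-thresholding with lambda = 4.93:
prox(2.6936) = sign(2.6936)*max(|2.6936| - 4.93, 0) = 0.0
prox(7.8981) = sign(7.8981)*max(|7.8981| - 4.93, 0) = 2.9681
prox(-4.3314) = sign(-4.3314)*max(|-4.3314| - 4.93, 0) = 0.0
prox(4.9028) = sign(4.9028)*max(|4.9028| - 4.93, 0) = 0.0
prox(x) = [0.0, 2.9681, 0.0, 0.0]
||prox(x)||_1 = 0.0 + 2.9681 + 0.0 + 0.0 = 2.9681


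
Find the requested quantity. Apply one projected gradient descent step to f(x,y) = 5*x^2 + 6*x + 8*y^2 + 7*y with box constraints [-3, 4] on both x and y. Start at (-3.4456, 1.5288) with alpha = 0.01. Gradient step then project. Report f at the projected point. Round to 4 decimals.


Step 1: Compute gradient at (-3.4456, 1.5288).
grad_x = 2*5*-3.4456 + 6 = -28.456
grad_y = 2*8*1.5288 + 7 = 31.4608
Step 2: Gradient step.
x_raw = -3.4456 - 0.01*-28.456 = -3.161
y_raw = 1.5288 - 0.01*31.4608 = 1.2142
Step 3: Project onto [-3, 4].
x_proj = clip(-3.161) = -3.0
y_proj = clip(1.2142) = 1.2142
Step 4: Evaluate f.
f(-3.0, 1.2142) = 47.2934


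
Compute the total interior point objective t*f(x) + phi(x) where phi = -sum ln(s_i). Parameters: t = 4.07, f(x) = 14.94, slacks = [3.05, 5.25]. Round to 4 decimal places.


Step 1: Compute log-barrier.
ln values: [1.1151, 1.6582]
phi = -(1.1151 + 1.6582) = -2.7734
Step 2: Compute augmented objective.
t*f(x) = 4.07*14.94 = 60.8058
Total = 60.8058 - 2.7734 = 58.0324


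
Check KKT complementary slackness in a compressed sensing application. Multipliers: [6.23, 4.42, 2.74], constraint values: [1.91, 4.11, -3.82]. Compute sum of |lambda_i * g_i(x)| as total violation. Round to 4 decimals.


KKT complementary slackness check:
lambda_1 * g_1 = 6.23 * 1.91 = 11.8993
lambda_2 * g_2 = 4.42 * 4.11 = 18.1662
lambda_3 * g_3 = 2.74 * -3.82 = -10.4668
Total violation = 11.8993 + 18.1662 + 10.4668 = 40.5323


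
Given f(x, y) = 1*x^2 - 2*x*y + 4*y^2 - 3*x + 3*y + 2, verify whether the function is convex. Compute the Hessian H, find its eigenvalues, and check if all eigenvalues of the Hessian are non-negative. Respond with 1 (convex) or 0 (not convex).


The Hessian of f(x,y) = 1*x^2 - 2*x*y + 4*y^2 - 3*x + 3*y + 2 is:
H = [[2, -2], [-2, 8]]
Trace = 2 + 8 = 10
Determinant = 2*8 - (-2)^2 = 12
Discriminant = (10)^2 - 4*12 = 52.0
Eigenvalues: lambda_1 = 1.3944, lambda_2 = 8.6056
The function is convex.

1


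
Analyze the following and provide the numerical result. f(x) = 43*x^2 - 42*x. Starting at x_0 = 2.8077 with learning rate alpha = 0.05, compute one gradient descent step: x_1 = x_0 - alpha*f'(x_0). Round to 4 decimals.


We compute the gradient at x_0 and apply the update.
f'(x) = 86*x - 42
f'(2.8077) = 86*2.8077 - 42 = 199.4622
x_1 = 2.8077 - 0.05*199.4622 = -7.1654


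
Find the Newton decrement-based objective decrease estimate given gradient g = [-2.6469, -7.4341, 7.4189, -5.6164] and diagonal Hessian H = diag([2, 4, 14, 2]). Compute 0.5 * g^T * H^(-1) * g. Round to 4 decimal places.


Step 1: H is diagonal, so H^(-1) * g = [-1.3235, -1.8585, 0.5299, -2.8082].
Step 2: g^T H^(-1) g = sum_i g_i^2 / H_ii
  = (-2.6469)^2/2 + (-7.4341)^2/4 + (7.4189)^2/14 + (-5.6164)^2/2
  = 3.503 + 13.8165 + 3.9314 + 15.772 = 37.0229
Step 3: Objective decrease = 0.5 * g^T H^(-1) g = 18.5115


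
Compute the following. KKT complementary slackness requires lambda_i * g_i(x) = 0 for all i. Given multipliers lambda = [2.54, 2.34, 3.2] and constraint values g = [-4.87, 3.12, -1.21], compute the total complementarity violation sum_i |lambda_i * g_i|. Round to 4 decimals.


KKT complementary slackness check:
lambda_1 * g_1 = 2.54 * -4.87 = -12.3698
lambda_2 * g_2 = 2.34 * 3.12 = 7.3008
lambda_3 * g_3 = 3.2 * -1.21 = -3.872
Total violation = 12.3698 + 7.3008 + 3.872 = 23.5426


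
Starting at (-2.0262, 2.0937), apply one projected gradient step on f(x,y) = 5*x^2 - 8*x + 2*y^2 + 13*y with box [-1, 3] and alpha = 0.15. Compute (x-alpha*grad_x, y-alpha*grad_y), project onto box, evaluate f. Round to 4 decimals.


Step 1: Compute gradient at (-2.0262, 2.0937).
grad_x = 2*5*-2.0262 - 8 = -28.262
grad_y = 2*2*2.0937 + 13 = 21.3748
Step 2: Gradient step.
x_raw = -2.0262 - 0.15*-28.262 = 2.2131
y_raw = 2.0937 - 0.15*21.3748 = -1.1125
Step 3: Project onto [-1, 3].
x_proj = clip(2.2131) = 2.2131
y_proj = clip(-1.1125) = -1.0
Step 4: Evaluate f.
f(2.2131, -1.0) = -4.2157


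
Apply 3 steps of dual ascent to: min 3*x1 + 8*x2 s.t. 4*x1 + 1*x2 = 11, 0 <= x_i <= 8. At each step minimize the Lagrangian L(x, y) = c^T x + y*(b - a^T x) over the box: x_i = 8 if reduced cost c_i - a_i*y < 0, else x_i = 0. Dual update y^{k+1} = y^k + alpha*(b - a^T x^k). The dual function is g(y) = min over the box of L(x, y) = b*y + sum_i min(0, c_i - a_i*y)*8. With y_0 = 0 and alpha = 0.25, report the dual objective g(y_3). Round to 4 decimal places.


Dual ascent for LP: min 3*x1 + 8*x2, 4*x1 + 1*x2 = 11, 0 <= x_i <= 8
Step 1: y^k = 0.0, reduced costs: (3.0, 8.0)
  x^k = (0.0, 0.0), subgradient = b - a^T x = 11.0
  y^{k+1} = 0.0 + 0.25*11.0 = 2.75
Step 2: y^k = 2.75, reduced costs: (-8.0, 5.25)
  x^k = (8.0, 0.0), subgradient = b - a^T x = -21.0
  y^{k+1} = 2.75 + 0.25*-21.0 = -2.5
Step 3: y^k = -2.5, reduced costs: (13.0, 10.5)
  x^k = (0.0, 0.0), subgradient = b - a^T x = 11.0
  y^{k+1} = -2.5 + 0.25*11.0 = 0.25
Dual objective at y_3 = 0.25: reduced costs (2.0, 7.75), box minimizer x = (0.0, 0.0)
g(y_3) = b*y + (c1 - a1*y)*x1 + (c2 - a2*y)*x2 = 11*0.25 + 2.0*0.0 + 7.75*0.0 = 2.75 + 0.0 + 0.0 = 2.75


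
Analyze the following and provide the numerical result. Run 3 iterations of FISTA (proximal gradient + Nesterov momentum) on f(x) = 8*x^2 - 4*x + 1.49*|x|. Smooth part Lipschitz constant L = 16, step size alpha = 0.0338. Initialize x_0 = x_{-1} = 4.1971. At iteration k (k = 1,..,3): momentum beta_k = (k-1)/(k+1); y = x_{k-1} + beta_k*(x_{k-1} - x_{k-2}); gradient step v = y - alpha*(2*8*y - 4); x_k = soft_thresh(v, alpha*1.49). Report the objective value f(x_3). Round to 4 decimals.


FISTA on f(x) = 8*x^2 - 4*x + 1.49*|x|
L = 16, alpha = 0.0338
Iteration 1: beta = 0.0, y = 4.1971 + 0.0*(4.1971 - 4.1971) = 4.1971
  grad(y) = 63.1536, v = y - alpha*grad = 2.0625
  prox(v) = soft_thresh(2.0625, 0.0504) = 2.0121
Iteration 2: beta = 0.3333, y = 2.0121 + 0.3333*(2.0121 - 4.1971) = 1.2838
  grad(y) = 16.5413, v = y - alpha*grad = 0.7247
  prox(v) = soft_thresh(0.7247, 0.0504) = 0.6744
Iteration 3: beta = 0.5, y = 0.6744 + 0.5*(0.6744 - 2.0121) = 0.0055
  grad(y) = -3.9122, v = y - alpha*grad = 0.1377
  prox(v) = soft_thresh(0.1377, 0.0504) = 0.0874
f(x_3) = 8*0.0874^2 - 4*0.0874 + 1.49*|0.0874| = -0.1582


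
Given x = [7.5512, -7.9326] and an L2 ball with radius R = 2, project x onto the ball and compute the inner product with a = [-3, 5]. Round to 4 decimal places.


Step 1: Compute ||x|| (intermediates to 6 decimals).
||x|| = sqrt(7.5512^2 + (-7.9326)^2) = 10.952021
Step 2: Project.
Since ||x|| > R, scale = R/||x|| = 2/10.952021 = 0.182615, proj(x) = scale * x
proj(x) = [1.378962, -1.448612]
Step 3: Dot product.
a^T * proj(x) = -3*1.378962 + 5*(-1.448612) = -11.3799
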